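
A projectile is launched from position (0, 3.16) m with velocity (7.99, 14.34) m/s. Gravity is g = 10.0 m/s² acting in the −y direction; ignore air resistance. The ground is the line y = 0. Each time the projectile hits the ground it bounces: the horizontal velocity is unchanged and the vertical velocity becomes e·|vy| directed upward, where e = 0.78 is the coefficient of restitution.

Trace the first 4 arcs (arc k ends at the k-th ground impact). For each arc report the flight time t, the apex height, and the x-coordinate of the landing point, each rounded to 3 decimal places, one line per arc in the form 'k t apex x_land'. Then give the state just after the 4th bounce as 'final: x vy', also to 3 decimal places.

Arc 1: start y=3.160, vy=14.340 → t=3.074, apex=13.442, x_land=24.558, impact vy=-16.396
  bounce: vy ← 0.78·16.396 = 12.789
Arc 2: start y=0.000, vy=12.789 → t=2.558, apex=8.178, x_land=44.995, impact vy=-12.789
  bounce: vy ← 0.78·12.789 = 9.975
Arc 3: start y=0.000, vy=9.975 → t=1.995, apex=4.975, x_land=60.936, impact vy=-9.975
  bounce: vy ← 0.78·9.975 = 7.781
Arc 4: start y=0.000, vy=7.781 → t=1.556, apex=3.027, x_land=73.370, impact vy=-7.781
  bounce: vy ← 0.78·7.781 = 6.069

1 3.074 13.442 24.558
2 2.558 8.178 44.995
3 1.995 4.975 60.936
4 1.556 3.027 73.370
final: 73.370 6.069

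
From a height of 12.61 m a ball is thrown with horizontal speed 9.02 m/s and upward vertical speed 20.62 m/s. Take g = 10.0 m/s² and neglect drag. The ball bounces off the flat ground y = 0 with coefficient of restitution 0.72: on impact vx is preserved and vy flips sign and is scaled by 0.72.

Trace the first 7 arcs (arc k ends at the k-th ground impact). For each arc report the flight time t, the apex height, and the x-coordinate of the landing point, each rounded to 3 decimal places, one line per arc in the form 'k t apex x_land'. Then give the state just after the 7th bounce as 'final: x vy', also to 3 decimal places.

Arc 1: start y=12.610, vy=20.620 → t=4.665, apex=33.869, x_land=42.075, impact vy=-26.027
  bounce: vy ← 0.72·26.027 = 18.739
Arc 2: start y=0.000, vy=18.739 → t=3.748, apex=17.558, x_land=75.881, impact vy=-18.739
  bounce: vy ← 0.72·18.739 = 13.492
Arc 3: start y=0.000, vy=13.492 → t=2.698, apex=9.102, x_land=100.221, impact vy=-13.492
  bounce: vy ← 0.72·13.492 = 9.714
Arc 4: start y=0.000, vy=9.714 → t=1.943, apex=4.718, x_land=117.745, impact vy=-9.714
  bounce: vy ← 0.72·9.714 = 6.994
Arc 5: start y=0.000, vy=6.994 → t=1.399, apex=2.446, x_land=130.363, impact vy=-6.994
  bounce: vy ← 0.72·6.994 = 5.036
Arc 6: start y=0.000, vy=5.036 → t=1.007, apex=1.268, x_land=139.448, impact vy=-5.036
  bounce: vy ← 0.72·5.036 = 3.626
Arc 7: start y=0.000, vy=3.626 → t=0.725, apex=0.657, x_land=145.989, impact vy=-3.626
  bounce: vy ← 0.72·3.626 = 2.611

1 4.665 33.869 42.075
2 3.748 17.558 75.881
3 2.698 9.102 100.221
4 1.943 4.718 117.745
5 1.399 2.446 130.363
6 1.007 1.268 139.448
7 0.725 0.657 145.989
final: 145.989 2.611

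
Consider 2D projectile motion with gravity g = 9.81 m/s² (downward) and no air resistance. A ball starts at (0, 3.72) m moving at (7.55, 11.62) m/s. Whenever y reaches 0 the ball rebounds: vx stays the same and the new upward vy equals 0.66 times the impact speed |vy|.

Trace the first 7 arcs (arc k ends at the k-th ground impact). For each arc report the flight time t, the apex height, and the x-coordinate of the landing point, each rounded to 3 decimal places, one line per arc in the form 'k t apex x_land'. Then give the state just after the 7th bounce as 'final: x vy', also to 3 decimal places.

Arc 1: start y=3.720, vy=11.620 → t=2.655, apex=10.602, x_land=20.043, impact vy=-14.423
  bounce: vy ← 0.66·14.423 = 9.519
Arc 2: start y=0.000, vy=9.519 → t=1.941, apex=4.618, x_land=34.695, impact vy=-9.519
  bounce: vy ← 0.66·9.519 = 6.282
Arc 3: start y=0.000, vy=6.282 → t=1.281, apex=2.012, x_land=44.365, impact vy=-6.282
  bounce: vy ← 0.66·6.282 = 4.146
Arc 4: start y=0.000, vy=4.146 → t=0.845, apex=0.876, x_land=50.748, impact vy=-4.146
  bounce: vy ← 0.66·4.146 = 2.737
Arc 5: start y=0.000, vy=2.737 → t=0.558, apex=0.382, x_land=54.960, impact vy=-2.737
  bounce: vy ← 0.66·2.737 = 1.806
Arc 6: start y=0.000, vy=1.806 → t=0.368, apex=0.166, x_land=57.740, impact vy=-1.806
  bounce: vy ← 0.66·1.806 = 1.192
Arc 7: start y=0.000, vy=1.192 → t=0.243, apex=0.072, x_land=59.575, impact vy=-1.192
  bounce: vy ← 0.66·1.192 = 0.787

1 2.655 10.602 20.043
2 1.941 4.618 34.695
3 1.281 2.012 44.365
4 0.845 0.876 50.748
5 0.558 0.382 54.960
6 0.368 0.166 57.740
7 0.243 0.072 59.575
final: 59.575 0.787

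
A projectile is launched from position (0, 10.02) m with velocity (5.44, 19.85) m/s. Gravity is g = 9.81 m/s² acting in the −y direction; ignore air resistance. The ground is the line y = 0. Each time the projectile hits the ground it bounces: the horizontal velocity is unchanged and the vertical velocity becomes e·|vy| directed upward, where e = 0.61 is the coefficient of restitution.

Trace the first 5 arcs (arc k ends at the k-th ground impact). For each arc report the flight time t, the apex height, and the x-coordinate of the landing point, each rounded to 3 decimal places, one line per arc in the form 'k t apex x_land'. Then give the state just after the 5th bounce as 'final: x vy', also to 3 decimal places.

Arc 1: start y=10.020, vy=19.850 → t=4.501, apex=30.103, x_land=24.484, impact vy=-24.303
  bounce: vy ← 0.61·24.303 = 14.825
Arc 2: start y=0.000, vy=14.825 → t=3.022, apex=11.201, x_land=40.926, impact vy=-14.825
  bounce: vy ← 0.61·14.825 = 9.043
Arc 3: start y=0.000, vy=9.043 → t=1.844, apex=4.168, x_land=50.955, impact vy=-9.043
  bounce: vy ← 0.61·9.043 = 5.516
Arc 4: start y=0.000, vy=5.516 → t=1.125, apex=1.551, x_land=57.073, impact vy=-5.516
  bounce: vy ← 0.61·5.516 = 3.365
Arc 5: start y=0.000, vy=3.365 → t=0.686, apex=0.577, x_land=60.805, impact vy=-3.365
  bounce: vy ← 0.61·3.365 = 2.053

1 4.501 30.103 24.484
2 3.022 11.201 40.926
3 1.844 4.168 50.955
4 1.125 1.551 57.073
5 0.686 0.577 60.805
final: 60.805 2.053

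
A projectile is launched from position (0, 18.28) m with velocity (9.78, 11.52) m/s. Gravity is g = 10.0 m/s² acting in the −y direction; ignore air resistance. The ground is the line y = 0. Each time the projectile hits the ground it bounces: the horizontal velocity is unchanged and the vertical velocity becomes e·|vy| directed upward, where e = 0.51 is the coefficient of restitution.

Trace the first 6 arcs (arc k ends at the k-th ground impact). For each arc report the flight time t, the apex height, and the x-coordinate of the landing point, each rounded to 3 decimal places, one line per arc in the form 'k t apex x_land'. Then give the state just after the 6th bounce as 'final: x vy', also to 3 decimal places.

1 3.384 24.916 33.098
2 2.277 6.481 55.367
3 1.161 1.686 66.724
4 0.592 0.438 72.516
5 0.302 0.114 75.470
6 0.154 0.030 76.976
final: 76.976 0.393

Arc 1: start y=18.280, vy=11.520 → t=3.384, apex=24.916, x_land=33.098, impact vy=-22.323
  bounce: vy ← 0.51·22.323 = 11.385
Arc 2: start y=0.000, vy=11.385 → t=2.277, apex=6.481, x_land=55.367, impact vy=-11.385
  bounce: vy ← 0.51·11.385 = 5.806
Arc 3: start y=0.000, vy=5.806 → t=1.161, apex=1.686, x_land=66.724, impact vy=-5.806
  bounce: vy ← 0.51·5.806 = 2.961
Arc 4: start y=0.000, vy=2.961 → t=0.592, apex=0.438, x_land=72.516, impact vy=-2.961
  bounce: vy ← 0.51·2.961 = 1.510
Arc 5: start y=0.000, vy=1.510 → t=0.302, apex=0.114, x_land=75.470, impact vy=-1.510
  bounce: vy ← 0.51·1.510 = 0.770
Arc 6: start y=0.000, vy=0.770 → t=0.154, apex=0.030, x_land=76.976, impact vy=-0.770
  bounce: vy ← 0.51·0.770 = 0.393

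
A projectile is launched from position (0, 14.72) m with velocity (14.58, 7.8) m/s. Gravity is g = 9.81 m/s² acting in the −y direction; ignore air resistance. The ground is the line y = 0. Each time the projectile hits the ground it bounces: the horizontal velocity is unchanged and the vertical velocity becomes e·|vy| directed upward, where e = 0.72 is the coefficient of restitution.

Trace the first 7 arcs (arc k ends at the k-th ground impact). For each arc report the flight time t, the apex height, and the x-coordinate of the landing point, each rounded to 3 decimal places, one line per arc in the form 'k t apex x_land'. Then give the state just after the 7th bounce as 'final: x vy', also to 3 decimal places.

Arc 1: start y=14.720, vy=7.800 → t=2.701, apex=17.821, x_land=39.384, impact vy=-18.699
  bounce: vy ← 0.72·18.699 = 13.463
Arc 2: start y=0.000, vy=13.463 → t=2.745, apex=9.238, x_land=79.403, impact vy=-13.463
  bounce: vy ← 0.72·13.463 = 9.693
Arc 3: start y=0.000, vy=9.693 → t=1.976, apex=4.789, x_land=108.216, impact vy=-9.693
  bounce: vy ← 0.72·9.693 = 6.979
Arc 4: start y=0.000, vy=6.979 → t=1.423, apex=2.483, x_land=128.962, impact vy=-6.979
  bounce: vy ← 0.72·6.979 = 5.025
Arc 5: start y=0.000, vy=5.025 → t=1.024, apex=1.287, x_land=143.899, impact vy=-5.025
  bounce: vy ← 0.72·5.025 = 3.618
Arc 6: start y=0.000, vy=3.618 → t=0.738, apex=0.667, x_land=154.654, impact vy=-3.618
  bounce: vy ← 0.72·3.618 = 2.605
Arc 7: start y=0.000, vy=2.605 → t=0.531, apex=0.346, x_land=162.397, impact vy=-2.605
  bounce: vy ← 0.72·2.605 = 1.876

1 2.701 17.821 39.384
2 2.745 9.238 79.403
3 1.976 4.789 108.216
4 1.423 2.483 128.962
5 1.024 1.287 143.899
6 0.738 0.667 154.654
7 0.531 0.346 162.397
final: 162.397 1.876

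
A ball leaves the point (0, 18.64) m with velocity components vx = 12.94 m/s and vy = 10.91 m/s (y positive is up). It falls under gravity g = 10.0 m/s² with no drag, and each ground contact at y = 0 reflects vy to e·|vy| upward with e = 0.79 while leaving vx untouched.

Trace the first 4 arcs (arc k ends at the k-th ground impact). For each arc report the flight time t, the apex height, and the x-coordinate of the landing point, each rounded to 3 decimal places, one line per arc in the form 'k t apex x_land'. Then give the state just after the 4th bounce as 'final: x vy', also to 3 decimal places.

Arc 1: start y=18.640, vy=10.910 → t=3.309, apex=24.591, x_land=42.815, impact vy=-22.177
  bounce: vy ← 0.79·22.177 = 17.520
Arc 2: start y=0.000, vy=17.520 → t=3.504, apex=15.347, x_land=88.157, impact vy=-17.520
  bounce: vy ← 0.79·17.520 = 13.841
Arc 3: start y=0.000, vy=13.841 → t=2.768, apex=9.578, x_land=123.977, impact vy=-13.841
  bounce: vy ← 0.79·13.841 = 10.934
Arc 4: start y=0.000, vy=10.934 → t=2.187, apex=5.978, x_land=152.274, impact vy=-10.934
  bounce: vy ← 0.79·10.934 = 8.638

1 3.309 24.591 42.815
2 3.504 15.347 88.157
3 2.768 9.578 123.977
4 2.187 5.978 152.274
final: 152.274 8.638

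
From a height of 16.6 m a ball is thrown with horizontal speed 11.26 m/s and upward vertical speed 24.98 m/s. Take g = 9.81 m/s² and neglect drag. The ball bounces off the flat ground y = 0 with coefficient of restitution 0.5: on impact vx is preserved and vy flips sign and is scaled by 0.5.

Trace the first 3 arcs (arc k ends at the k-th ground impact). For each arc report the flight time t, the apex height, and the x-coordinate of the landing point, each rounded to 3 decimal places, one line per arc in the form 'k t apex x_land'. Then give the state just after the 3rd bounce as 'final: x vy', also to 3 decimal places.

1 5.688 48.404 64.044
2 3.141 12.101 99.416
3 1.571 3.025 117.103
final: 117.103 3.852

Arc 1: start y=16.600, vy=24.980 → t=5.688, apex=48.404, x_land=64.044, impact vy=-30.817
  bounce: vy ← 0.5·30.817 = 15.409
Arc 2: start y=0.000, vy=15.409 → t=3.141, apex=12.101, x_land=99.416, impact vy=-15.409
  bounce: vy ← 0.5·15.409 = 7.704
Arc 3: start y=0.000, vy=7.704 → t=1.571, apex=3.025, x_land=117.103, impact vy=-7.704
  bounce: vy ← 0.5·7.704 = 3.852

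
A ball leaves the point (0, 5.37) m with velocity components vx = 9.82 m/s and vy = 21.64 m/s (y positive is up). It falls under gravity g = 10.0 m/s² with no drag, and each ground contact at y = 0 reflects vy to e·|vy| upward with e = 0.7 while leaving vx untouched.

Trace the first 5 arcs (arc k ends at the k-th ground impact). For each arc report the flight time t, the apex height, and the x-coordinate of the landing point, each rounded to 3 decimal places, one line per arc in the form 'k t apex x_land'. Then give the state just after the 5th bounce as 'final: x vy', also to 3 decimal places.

1 4.563 28.784 44.812
2 3.359 14.104 77.798
3 2.351 6.911 100.889
4 1.646 3.386 117.052
5 1.152 1.659 128.366
final: 128.366 4.033

Arc 1: start y=5.370, vy=21.640 → t=4.563, apex=28.784, x_land=44.812, impact vy=-23.994
  bounce: vy ← 0.7·23.994 = 16.795
Arc 2: start y=0.000, vy=16.795 → t=3.359, apex=14.104, x_land=77.798, impact vy=-16.795
  bounce: vy ← 0.7·16.795 = 11.757
Arc 3: start y=0.000, vy=11.757 → t=2.351, apex=6.911, x_land=100.889, impact vy=-11.757
  bounce: vy ← 0.7·11.757 = 8.230
Arc 4: start y=0.000, vy=8.230 → t=1.646, apex=3.386, x_land=117.052, impact vy=-8.230
  bounce: vy ← 0.7·8.230 = 5.761
Arc 5: start y=0.000, vy=5.761 → t=1.152, apex=1.659, x_land=128.366, impact vy=-5.761
  bounce: vy ← 0.7·5.761 = 4.033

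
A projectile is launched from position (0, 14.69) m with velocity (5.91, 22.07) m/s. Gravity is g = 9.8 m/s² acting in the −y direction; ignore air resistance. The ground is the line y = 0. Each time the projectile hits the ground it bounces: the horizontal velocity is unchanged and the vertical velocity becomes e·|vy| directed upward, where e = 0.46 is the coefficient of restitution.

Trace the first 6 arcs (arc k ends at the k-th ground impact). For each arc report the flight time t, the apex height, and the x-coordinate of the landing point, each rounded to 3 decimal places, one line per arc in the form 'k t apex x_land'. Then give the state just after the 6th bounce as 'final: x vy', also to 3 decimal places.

Arc 1: start y=14.690, vy=22.070 → t=5.093, apex=39.541, x_land=30.098, impact vy=-27.839
  bounce: vy ← 0.46·27.839 = 12.806
Arc 2: start y=0.000, vy=12.806 → t=2.613, apex=8.367, x_land=45.544, impact vy=-12.806
  bounce: vy ← 0.46·12.806 = 5.891
Arc 3: start y=0.000, vy=5.891 → t=1.202, apex=1.770, x_land=52.649, impact vy=-5.891
  bounce: vy ← 0.46·5.891 = 2.710
Arc 4: start y=0.000, vy=2.710 → t=0.553, apex=0.375, x_land=55.917, impact vy=-2.710
  bounce: vy ← 0.46·2.710 = 1.246
Arc 5: start y=0.000, vy=1.246 → t=0.254, apex=0.079, x_land=57.420, impact vy=-1.246
  bounce: vy ← 0.46·1.246 = 0.573
Arc 6: start y=0.000, vy=0.573 → t=0.117, apex=0.017, x_land=58.112, impact vy=-0.573
  bounce: vy ← 0.46·0.573 = 0.264

1 5.093 39.541 30.098
2 2.613 8.367 45.544
3 1.202 1.770 52.649
4 0.553 0.375 55.917
5 0.254 0.079 57.420
6 0.117 0.017 58.112
final: 58.112 0.264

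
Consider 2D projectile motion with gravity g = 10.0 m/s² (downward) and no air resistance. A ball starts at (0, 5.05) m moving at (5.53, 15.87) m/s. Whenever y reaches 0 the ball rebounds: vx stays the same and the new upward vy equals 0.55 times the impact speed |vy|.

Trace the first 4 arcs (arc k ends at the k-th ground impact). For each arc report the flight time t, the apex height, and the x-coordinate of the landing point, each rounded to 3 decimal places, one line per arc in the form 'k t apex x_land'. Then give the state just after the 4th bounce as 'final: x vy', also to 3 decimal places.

1 3.465 17.643 19.164
2 2.066 5.337 30.591
3 1.136 1.614 36.875
4 0.625 0.488 40.332
final: 40.332 1.719

Arc 1: start y=5.050, vy=15.870 → t=3.465, apex=17.643, x_land=19.164, impact vy=-18.784
  bounce: vy ← 0.55·18.784 = 10.331
Arc 2: start y=0.000, vy=10.331 → t=2.066, apex=5.337, x_land=30.591, impact vy=-10.331
  bounce: vy ← 0.55·10.331 = 5.682
Arc 3: start y=0.000, vy=5.682 → t=1.136, apex=1.614, x_land=36.875, impact vy=-5.682
  bounce: vy ← 0.55·5.682 = 3.125
Arc 4: start y=0.000, vy=3.125 → t=0.625, apex=0.488, x_land=40.332, impact vy=-3.125
  bounce: vy ← 0.55·3.125 = 1.719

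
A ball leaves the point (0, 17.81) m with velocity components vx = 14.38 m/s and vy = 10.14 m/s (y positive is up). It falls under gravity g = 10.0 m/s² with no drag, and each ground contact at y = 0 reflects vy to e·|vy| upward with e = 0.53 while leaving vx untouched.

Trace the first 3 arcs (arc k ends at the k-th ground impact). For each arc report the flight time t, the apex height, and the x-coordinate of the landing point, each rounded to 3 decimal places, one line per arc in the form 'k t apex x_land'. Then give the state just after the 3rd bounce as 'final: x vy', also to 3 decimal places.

Arc 1: start y=17.810, vy=10.140 → t=3.156, apex=22.951, x_land=45.390, impact vy=-21.425
  bounce: vy ← 0.53·21.425 = 11.355
Arc 2: start y=0.000, vy=11.355 → t=2.271, apex=6.447, x_land=78.047, impact vy=-11.355
  bounce: vy ← 0.53·11.355 = 6.018
Arc 3: start y=0.000, vy=6.018 → t=1.204, apex=1.811, x_land=95.356, impact vy=-6.018
  bounce: vy ← 0.53·6.018 = 3.190

1 3.156 22.951 45.390
2 2.271 6.447 78.047
3 1.204 1.811 95.356
final: 95.356 3.190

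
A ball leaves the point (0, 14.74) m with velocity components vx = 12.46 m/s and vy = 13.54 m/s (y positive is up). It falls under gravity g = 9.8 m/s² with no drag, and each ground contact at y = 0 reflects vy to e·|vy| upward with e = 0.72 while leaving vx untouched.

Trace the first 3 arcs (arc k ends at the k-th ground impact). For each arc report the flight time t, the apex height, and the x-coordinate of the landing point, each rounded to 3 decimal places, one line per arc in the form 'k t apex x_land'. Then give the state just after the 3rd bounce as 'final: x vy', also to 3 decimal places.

1 3.599 24.094 44.845
2 3.193 12.490 84.631
3 2.299 6.475 113.277
final: 113.277 8.111

Arc 1: start y=14.740, vy=13.540 → t=3.599, apex=24.094, x_land=44.845, impact vy=-21.731
  bounce: vy ← 0.72·21.731 = 15.646
Arc 2: start y=0.000, vy=15.646 → t=3.193, apex=12.490, x_land=84.631, impact vy=-15.646
  bounce: vy ← 0.72·15.646 = 11.265
Arc 3: start y=0.000, vy=11.265 → t=2.299, apex=6.475, x_land=113.277, impact vy=-11.265
  bounce: vy ← 0.72·11.265 = 8.111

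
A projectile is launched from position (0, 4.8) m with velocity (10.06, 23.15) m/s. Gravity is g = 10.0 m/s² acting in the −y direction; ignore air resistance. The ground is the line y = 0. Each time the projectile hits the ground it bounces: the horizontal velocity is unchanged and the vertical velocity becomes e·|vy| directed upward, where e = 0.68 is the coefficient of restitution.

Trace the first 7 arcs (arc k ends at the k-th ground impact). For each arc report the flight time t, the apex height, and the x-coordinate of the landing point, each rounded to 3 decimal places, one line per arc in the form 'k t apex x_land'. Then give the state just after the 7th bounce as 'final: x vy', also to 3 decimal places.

Arc 1: start y=4.800, vy=23.150 → t=4.829, apex=31.596, x_land=48.578, impact vy=-25.138
  bounce: vy ← 0.68·25.138 = 17.094
Arc 2: start y=0.000, vy=17.094 → t=3.419, apex=14.610, x_land=82.971, impact vy=-17.094
  bounce: vy ← 0.68·17.094 = 11.624
Arc 3: start y=0.000, vy=11.624 → t=2.325, apex=6.756, x_land=106.358, impact vy=-11.624
  bounce: vy ← 0.68·11.624 = 7.904
Arc 4: start y=0.000, vy=7.904 → t=1.581, apex=3.124, x_land=122.261, impact vy=-7.904
  bounce: vy ← 0.68·7.904 = 5.375
Arc 5: start y=0.000, vy=5.375 → t=1.075, apex=1.444, x_land=133.075, impact vy=-5.375
  bounce: vy ← 0.68·5.375 = 3.655
Arc 6: start y=0.000, vy=3.655 → t=0.731, apex=0.668, x_land=140.429, impact vy=-3.655
  bounce: vy ← 0.68·3.655 = 2.485
Arc 7: start y=0.000, vy=2.485 → t=0.497, apex=0.309, x_land=145.430, impact vy=-2.485
  bounce: vy ← 0.68·2.485 = 1.690

1 4.829 31.596 48.578
2 3.419 14.610 82.971
3 2.325 6.756 106.358
4 1.581 3.124 122.261
5 1.075 1.444 133.075
6 0.731 0.668 140.429
7 0.497 0.309 145.430
final: 145.430 1.690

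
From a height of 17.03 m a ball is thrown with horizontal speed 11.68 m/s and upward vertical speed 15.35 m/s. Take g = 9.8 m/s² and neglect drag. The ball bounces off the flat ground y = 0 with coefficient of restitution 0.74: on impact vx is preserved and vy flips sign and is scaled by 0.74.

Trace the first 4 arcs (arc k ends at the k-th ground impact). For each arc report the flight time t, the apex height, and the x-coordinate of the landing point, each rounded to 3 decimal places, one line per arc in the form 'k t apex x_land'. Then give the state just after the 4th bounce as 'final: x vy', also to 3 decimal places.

1 4.001 29.052 46.735
2 3.604 15.909 88.826
3 2.667 8.712 119.973
4 1.973 4.770 143.022
final: 143.022 7.155

Arc 1: start y=17.030, vy=15.350 → t=4.001, apex=29.052, x_land=46.735, impact vy=-23.862
  bounce: vy ← 0.74·23.862 = 17.658
Arc 2: start y=0.000, vy=17.658 → t=3.604, apex=15.909, x_land=88.826, impact vy=-17.658
  bounce: vy ← 0.74·17.658 = 13.067
Arc 3: start y=0.000, vy=13.067 → t=2.667, apex=8.712, x_land=119.973, impact vy=-13.067
  bounce: vy ← 0.74·13.067 = 9.670
Arc 4: start y=0.000, vy=9.670 → t=1.973, apex=4.770, x_land=143.022, impact vy=-9.670
  bounce: vy ← 0.74·9.670 = 7.155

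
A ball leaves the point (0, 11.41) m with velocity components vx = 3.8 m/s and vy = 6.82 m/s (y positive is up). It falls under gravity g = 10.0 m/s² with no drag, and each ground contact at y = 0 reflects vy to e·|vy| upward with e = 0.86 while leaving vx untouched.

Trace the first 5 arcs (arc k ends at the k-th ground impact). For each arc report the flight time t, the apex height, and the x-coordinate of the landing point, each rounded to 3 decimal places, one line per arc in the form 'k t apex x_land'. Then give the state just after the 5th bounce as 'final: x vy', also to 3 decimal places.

Arc 1: start y=11.410, vy=6.820 → t=2.339, apex=13.736, x_land=8.890, impact vy=-16.574
  bounce: vy ← 0.86·16.574 = 14.254
Arc 2: start y=0.000, vy=14.254 → t=2.851, apex=10.159, x_land=19.723, impact vy=-14.254
  bounce: vy ← 0.86·14.254 = 12.258
Arc 3: start y=0.000, vy=12.258 → t=2.452, apex=7.513, x_land=29.039, impact vy=-12.258
  bounce: vy ← 0.86·12.258 = 10.542
Arc 4: start y=0.000, vy=10.542 → t=2.108, apex=5.557, x_land=37.052, impact vy=-10.542
  bounce: vy ← 0.86·10.542 = 9.066
Arc 5: start y=0.000, vy=9.066 → t=1.813, apex=4.110, x_land=43.942, impact vy=-9.066
  bounce: vy ← 0.86·9.066 = 7.797

1 2.339 13.736 8.890
2 2.851 10.159 19.723
3 2.452 7.513 29.039
4 2.108 5.557 37.052
5 1.813 4.110 43.942
final: 43.942 7.797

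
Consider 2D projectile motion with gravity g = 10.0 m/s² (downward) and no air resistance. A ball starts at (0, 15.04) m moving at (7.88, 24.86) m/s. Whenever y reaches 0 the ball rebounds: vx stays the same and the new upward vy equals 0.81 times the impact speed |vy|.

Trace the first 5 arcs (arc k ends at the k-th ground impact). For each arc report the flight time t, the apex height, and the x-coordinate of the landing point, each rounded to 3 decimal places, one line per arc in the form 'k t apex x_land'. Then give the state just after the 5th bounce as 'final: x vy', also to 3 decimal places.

1 5.517 45.941 43.476
2 4.911 30.142 82.171
3 3.978 19.776 113.514
4 3.222 12.975 138.902
5 2.610 8.513 159.466
final: 159.466 10.569

Arc 1: start y=15.040, vy=24.860 → t=5.517, apex=45.941, x_land=43.476, impact vy=-30.312
  bounce: vy ← 0.81·30.312 = 24.553
Arc 2: start y=0.000, vy=24.553 → t=4.911, apex=30.142, x_land=82.171, impact vy=-24.553
  bounce: vy ← 0.81·24.553 = 19.888
Arc 3: start y=0.000, vy=19.888 → t=3.978, apex=19.776, x_land=113.514, impact vy=-19.888
  bounce: vy ← 0.81·19.888 = 16.109
Arc 4: start y=0.000, vy=16.109 → t=3.222, apex=12.975, x_land=138.902, impact vy=-16.109
  bounce: vy ← 0.81·16.109 = 13.048
Arc 5: start y=0.000, vy=13.048 → t=2.610, apex=8.513, x_land=159.466, impact vy=-13.048
  bounce: vy ← 0.81·13.048 = 10.569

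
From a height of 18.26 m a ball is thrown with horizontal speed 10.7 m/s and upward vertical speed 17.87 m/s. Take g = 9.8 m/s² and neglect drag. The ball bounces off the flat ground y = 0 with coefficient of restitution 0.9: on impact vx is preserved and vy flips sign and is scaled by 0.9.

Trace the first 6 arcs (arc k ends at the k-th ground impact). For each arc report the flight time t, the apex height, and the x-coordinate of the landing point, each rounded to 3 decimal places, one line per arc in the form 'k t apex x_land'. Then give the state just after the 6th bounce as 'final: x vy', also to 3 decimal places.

Arc 1: start y=18.260, vy=17.870 → t=4.479, apex=34.553, x_land=47.925, impact vy=-26.024
  bounce: vy ← 0.9·26.024 = 23.421
Arc 2: start y=0.000, vy=23.421 → t=4.780, apex=27.988, x_land=99.069, impact vy=-23.421
  bounce: vy ← 0.9·23.421 = 21.079
Arc 3: start y=0.000, vy=21.079 → t=4.302, apex=22.670, x_land=145.099, impact vy=-21.079
  bounce: vy ← 0.9·21.079 = 18.971
Arc 4: start y=0.000, vy=18.971 → t=3.872, apex=18.363, x_land=186.526, impact vy=-18.971
  bounce: vy ← 0.9·18.971 = 17.074
Arc 5: start y=0.000, vy=17.074 → t=3.485, apex=14.874, x_land=223.811, impact vy=-17.074
  bounce: vy ← 0.9·17.074 = 15.367
Arc 6: start y=0.000, vy=15.367 → t=3.136, apex=12.048, x_land=257.367, impact vy=-15.367
  bounce: vy ← 0.9·15.367 = 13.830

1 4.479 34.553 47.925
2 4.780 27.988 99.069
3 4.302 22.670 145.099
4 3.872 18.363 186.526
5 3.485 14.874 223.811
6 3.136 12.048 257.367
final: 257.367 13.830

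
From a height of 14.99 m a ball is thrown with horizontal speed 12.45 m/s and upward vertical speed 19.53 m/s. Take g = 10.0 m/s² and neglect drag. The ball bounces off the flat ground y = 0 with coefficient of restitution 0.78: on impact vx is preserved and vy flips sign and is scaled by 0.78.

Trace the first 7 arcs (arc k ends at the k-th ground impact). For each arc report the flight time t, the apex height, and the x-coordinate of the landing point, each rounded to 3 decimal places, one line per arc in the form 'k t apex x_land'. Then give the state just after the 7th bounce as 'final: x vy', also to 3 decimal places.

Arc 1: start y=14.990, vy=19.530 → t=4.563, apex=34.061, x_land=56.810, impact vy=-26.100
  bounce: vy ← 0.78·26.100 = 20.358
Arc 2: start y=0.000, vy=20.358 → t=4.072, apex=20.723, x_land=107.501, impact vy=-20.358
  bounce: vy ← 0.78·20.358 = 15.879
Arc 3: start y=0.000, vy=15.879 → t=3.176, apex=12.608, x_land=147.041, impact vy=-15.879
  bounce: vy ← 0.78·15.879 = 12.386
Arc 4: start y=0.000, vy=12.386 → t=2.477, apex=7.671, x_land=177.882, impact vy=-12.386
  bounce: vy ← 0.78·12.386 = 9.661
Arc 5: start y=0.000, vy=9.661 → t=1.932, apex=4.667, x_land=201.938, impact vy=-9.661
  bounce: vy ← 0.78·9.661 = 7.536
Arc 6: start y=0.000, vy=7.536 → t=1.507, apex=2.839, x_land=220.701, impact vy=-7.536
  bounce: vy ← 0.78·7.536 = 5.878
Arc 7: start y=0.000, vy=5.878 → t=1.176, apex=1.727, x_land=235.337, impact vy=-5.878
  bounce: vy ← 0.78·5.878 = 4.585

1 4.563 34.061 56.810
2 4.072 20.723 107.501
3 3.176 12.608 147.041
4 2.477 7.671 177.882
5 1.932 4.667 201.938
6 1.507 2.839 220.701
7 1.176 1.727 235.337
final: 235.337 4.585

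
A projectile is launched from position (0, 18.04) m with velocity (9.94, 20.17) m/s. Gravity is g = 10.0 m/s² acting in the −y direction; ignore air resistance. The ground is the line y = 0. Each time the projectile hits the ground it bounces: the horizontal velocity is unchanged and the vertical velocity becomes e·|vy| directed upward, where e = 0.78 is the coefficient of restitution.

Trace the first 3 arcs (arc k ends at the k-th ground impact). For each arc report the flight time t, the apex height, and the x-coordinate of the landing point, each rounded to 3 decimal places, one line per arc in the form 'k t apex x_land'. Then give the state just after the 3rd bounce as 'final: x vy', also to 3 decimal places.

Arc 1: start y=18.040, vy=20.170 → t=4.788, apex=38.381, x_land=47.589, impact vy=-27.706
  bounce: vy ← 0.78·27.706 = 21.611
Arc 2: start y=0.000, vy=21.611 → t=4.322, apex=23.351, x_land=90.551, impact vy=-21.611
  bounce: vy ← 0.78·21.611 = 16.856
Arc 3: start y=0.000, vy=16.856 → t=3.371, apex=14.207, x_land=124.062, impact vy=-16.856
  bounce: vy ← 0.78·16.856 = 13.148

1 4.788 38.381 47.589
2 4.322 23.351 90.551
3 3.371 14.207 124.062
final: 124.062 13.148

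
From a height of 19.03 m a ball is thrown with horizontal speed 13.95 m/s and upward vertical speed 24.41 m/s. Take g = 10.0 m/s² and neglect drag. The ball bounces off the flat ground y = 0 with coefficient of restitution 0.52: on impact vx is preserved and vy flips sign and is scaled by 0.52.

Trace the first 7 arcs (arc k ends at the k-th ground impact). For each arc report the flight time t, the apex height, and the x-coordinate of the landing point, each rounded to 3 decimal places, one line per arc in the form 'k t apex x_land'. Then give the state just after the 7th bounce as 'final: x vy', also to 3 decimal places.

Arc 1: start y=19.030, vy=24.410 → t=5.566, apex=48.822, x_land=77.643, impact vy=-31.248
  bounce: vy ← 0.52·31.248 = 16.249
Arc 2: start y=0.000, vy=16.249 → t=3.250, apex=13.202, x_land=122.978, impact vy=-16.249
  bounce: vy ← 0.52·16.249 = 8.450
Arc 3: start y=0.000, vy=8.450 → t=1.690, apex=3.570, x_land=146.552, impact vy=-8.450
  bounce: vy ← 0.52·8.450 = 4.394
Arc 4: start y=0.000, vy=4.394 → t=0.879, apex=0.965, x_land=158.811, impact vy=-4.394
  bounce: vy ← 0.52·4.394 = 2.285
Arc 5: start y=0.000, vy=2.285 → t=0.457, apex=0.261, x_land=165.185, impact vy=-2.285
  bounce: vy ← 0.52·2.285 = 1.188
Arc 6: start y=0.000, vy=1.188 → t=0.238, apex=0.071, x_land=168.500, impact vy=-1.188
  bounce: vy ← 0.52·1.188 = 0.618
Arc 7: start y=0.000, vy=0.618 → t=0.124, apex=0.019, x_land=170.223, impact vy=-0.618
  bounce: vy ← 0.52·0.618 = 0.321

1 5.566 48.822 77.643
2 3.250 13.202 122.978
3 1.690 3.570 146.552
4 0.879 0.965 158.811
5 0.457 0.261 165.185
6 0.238 0.071 168.500
7 0.124 0.019 170.223
final: 170.223 0.321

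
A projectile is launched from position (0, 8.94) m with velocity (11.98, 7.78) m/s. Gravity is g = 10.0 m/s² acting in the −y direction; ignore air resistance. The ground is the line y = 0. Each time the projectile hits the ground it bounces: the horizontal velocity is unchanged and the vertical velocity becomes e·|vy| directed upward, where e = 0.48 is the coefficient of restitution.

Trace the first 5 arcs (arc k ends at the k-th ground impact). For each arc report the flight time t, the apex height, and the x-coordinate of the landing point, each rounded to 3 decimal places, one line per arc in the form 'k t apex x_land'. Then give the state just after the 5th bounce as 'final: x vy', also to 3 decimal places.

Arc 1: start y=8.940, vy=7.780 → t=2.325, apex=11.966, x_land=27.854, impact vy=-15.470
  bounce: vy ← 0.48·15.470 = 7.426
Arc 2: start y=0.000, vy=7.426 → t=1.485, apex=2.757, x_land=45.646, impact vy=-7.426
  bounce: vy ← 0.48·7.426 = 3.564
Arc 3: start y=0.000, vy=3.564 → t=0.713, apex=0.635, x_land=54.186, impact vy=-3.564
  bounce: vy ← 0.48·3.564 = 1.711
Arc 4: start y=0.000, vy=1.711 → t=0.342, apex=0.146, x_land=58.285, impact vy=-1.711
  bounce: vy ← 0.48·1.711 = 0.821
Arc 5: start y=0.000, vy=0.821 → t=0.164, apex=0.034, x_land=60.253, impact vy=-0.821
  bounce: vy ← 0.48·0.821 = 0.394

1 2.325 11.966 27.854
2 1.485 2.757 45.646
3 0.713 0.635 54.186
4 0.342 0.146 58.285
5 0.164 0.034 60.253
final: 60.253 0.394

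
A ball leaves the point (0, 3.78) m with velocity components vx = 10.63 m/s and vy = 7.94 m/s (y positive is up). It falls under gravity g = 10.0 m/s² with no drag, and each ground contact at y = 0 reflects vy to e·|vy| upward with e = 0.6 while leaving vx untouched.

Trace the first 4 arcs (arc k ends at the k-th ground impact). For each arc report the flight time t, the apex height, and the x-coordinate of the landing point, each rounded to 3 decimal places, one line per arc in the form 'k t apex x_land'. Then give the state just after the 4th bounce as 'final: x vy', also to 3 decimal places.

1 1.971 6.932 20.957
2 1.413 2.496 35.977
3 0.848 0.898 44.988
4 0.509 0.323 50.396
final: 50.396 1.526

Arc 1: start y=3.780, vy=7.940 → t=1.971, apex=6.932, x_land=20.957, impact vy=-11.775
  bounce: vy ← 0.6·11.775 = 7.065
Arc 2: start y=0.000, vy=7.065 → t=1.413, apex=2.496, x_land=35.977, impact vy=-7.065
  bounce: vy ← 0.6·7.065 = 4.239
Arc 3: start y=0.000, vy=4.239 → t=0.848, apex=0.898, x_land=44.988, impact vy=-4.239
  bounce: vy ← 0.6·4.239 = 2.543
Arc 4: start y=0.000, vy=2.543 → t=0.509, apex=0.323, x_land=50.396, impact vy=-2.543
  bounce: vy ← 0.6·2.543 = 1.526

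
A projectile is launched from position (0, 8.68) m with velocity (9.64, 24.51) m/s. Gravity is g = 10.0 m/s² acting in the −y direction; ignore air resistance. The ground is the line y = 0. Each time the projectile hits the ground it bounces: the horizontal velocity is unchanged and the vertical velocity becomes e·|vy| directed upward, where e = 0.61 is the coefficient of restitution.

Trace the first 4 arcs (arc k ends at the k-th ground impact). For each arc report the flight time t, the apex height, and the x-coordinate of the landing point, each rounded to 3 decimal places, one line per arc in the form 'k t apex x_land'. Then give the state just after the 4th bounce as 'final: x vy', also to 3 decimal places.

1 5.234 38.717 50.453
2 3.395 14.407 83.180
3 2.071 5.361 103.143
4 1.263 1.995 115.321
final: 115.321 3.853

Arc 1: start y=8.680, vy=24.510 → t=5.234, apex=38.717, x_land=50.453, impact vy=-27.827
  bounce: vy ← 0.61·27.827 = 16.974
Arc 2: start y=0.000, vy=16.974 → t=3.395, apex=14.407, x_land=83.180, impact vy=-16.974
  bounce: vy ← 0.61·16.974 = 10.354
Arc 3: start y=0.000, vy=10.354 → t=2.071, apex=5.361, x_land=103.143, impact vy=-10.354
  bounce: vy ← 0.61·10.354 = 6.316
Arc 4: start y=0.000, vy=6.316 → t=1.263, apex=1.995, x_land=115.321, impact vy=-6.316
  bounce: vy ← 0.61·6.316 = 3.853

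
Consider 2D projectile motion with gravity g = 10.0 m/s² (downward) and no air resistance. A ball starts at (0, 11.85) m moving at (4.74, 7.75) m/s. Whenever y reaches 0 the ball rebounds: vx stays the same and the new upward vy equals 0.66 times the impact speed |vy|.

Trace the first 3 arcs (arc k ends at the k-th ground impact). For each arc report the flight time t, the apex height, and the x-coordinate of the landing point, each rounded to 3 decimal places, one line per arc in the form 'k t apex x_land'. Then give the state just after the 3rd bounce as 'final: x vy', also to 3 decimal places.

Arc 1: start y=11.850, vy=7.750 → t=2.499, apex=14.853, x_land=11.843, impact vy=-17.236
  bounce: vy ← 0.66·17.236 = 11.375
Arc 2: start y=0.000, vy=11.375 → t=2.275, apex=6.470, x_land=22.627, impact vy=-11.375
  bounce: vy ← 0.66·11.375 = 7.508
Arc 3: start y=0.000, vy=7.508 → t=1.502, apex=2.818, x_land=29.744, impact vy=-7.508
  bounce: vy ← 0.66·7.508 = 4.955

1 2.499 14.853 11.843
2 2.275 6.470 22.627
3 1.502 2.818 29.744
final: 29.744 4.955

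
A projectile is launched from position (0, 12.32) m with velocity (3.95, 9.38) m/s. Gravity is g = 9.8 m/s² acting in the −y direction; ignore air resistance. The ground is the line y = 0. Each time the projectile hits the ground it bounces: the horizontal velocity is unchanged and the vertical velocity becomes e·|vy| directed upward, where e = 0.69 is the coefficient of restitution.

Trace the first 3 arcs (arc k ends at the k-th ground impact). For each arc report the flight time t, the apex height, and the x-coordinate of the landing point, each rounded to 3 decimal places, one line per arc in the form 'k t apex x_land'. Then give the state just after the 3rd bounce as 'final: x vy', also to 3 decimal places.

Arc 1: start y=12.320, vy=9.380 → t=2.809, apex=16.809, x_land=11.097, impact vy=-18.151
  bounce: vy ← 0.69·18.151 = 12.524
Arc 2: start y=0.000, vy=12.524 → t=2.556, apex=8.003, x_land=21.193, impact vy=-12.524
  bounce: vy ← 0.69·12.524 = 8.642
Arc 3: start y=0.000, vy=8.642 → t=1.764, apex=3.810, x_land=28.159, impact vy=-8.642
  bounce: vy ← 0.69·8.642 = 5.963

1 2.809 16.809 11.097
2 2.556 8.003 21.193
3 1.764 3.810 28.159
final: 28.159 5.963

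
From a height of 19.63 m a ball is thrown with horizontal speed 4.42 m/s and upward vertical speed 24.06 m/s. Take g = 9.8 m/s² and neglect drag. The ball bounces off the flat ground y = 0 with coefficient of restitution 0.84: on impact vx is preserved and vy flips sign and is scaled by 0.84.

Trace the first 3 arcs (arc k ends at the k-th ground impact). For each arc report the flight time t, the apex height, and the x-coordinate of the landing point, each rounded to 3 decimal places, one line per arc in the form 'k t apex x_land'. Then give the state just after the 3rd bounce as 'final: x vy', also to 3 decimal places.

Arc 1: start y=19.630, vy=24.060 → t=5.623, apex=49.165, x_land=24.852, impact vy=-31.042
  bounce: vy ← 0.84·31.042 = 26.076
Arc 2: start y=0.000, vy=26.076 → t=5.322, apex=34.691, x_land=48.374, impact vy=-26.076
  bounce: vy ← 0.84·26.076 = 21.904
Arc 3: start y=0.000, vy=21.904 → t=4.470, apex=24.478, x_land=68.131, impact vy=-21.904
  bounce: vy ← 0.84·21.904 = 18.399

1 5.623 49.165 24.852
2 5.322 34.691 48.374
3 4.470 24.478 68.131
final: 68.131 18.399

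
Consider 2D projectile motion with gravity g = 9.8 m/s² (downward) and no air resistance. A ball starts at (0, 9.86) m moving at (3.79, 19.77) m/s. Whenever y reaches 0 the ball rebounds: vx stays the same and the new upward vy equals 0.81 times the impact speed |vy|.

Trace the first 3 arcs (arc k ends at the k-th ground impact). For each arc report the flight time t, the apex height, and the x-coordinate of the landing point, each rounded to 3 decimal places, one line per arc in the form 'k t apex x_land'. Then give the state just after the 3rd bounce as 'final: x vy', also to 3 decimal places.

Arc 1: start y=9.860, vy=19.770 → t=4.484, apex=29.801, x_land=16.992, impact vy=-24.168
  bounce: vy ← 0.81·24.168 = 19.576
Arc 2: start y=0.000, vy=19.576 → t=3.995, apex=19.553, x_land=32.134, impact vy=-19.576
  bounce: vy ← 0.81·19.576 = 15.857
Arc 3: start y=0.000, vy=15.857 → t=3.236, apex=12.829, x_land=44.399, impact vy=-15.857
  bounce: vy ← 0.81·15.857 = 12.844

1 4.484 29.801 16.992
2 3.995 19.553 32.134
3 3.236 12.829 44.399
final: 44.399 12.844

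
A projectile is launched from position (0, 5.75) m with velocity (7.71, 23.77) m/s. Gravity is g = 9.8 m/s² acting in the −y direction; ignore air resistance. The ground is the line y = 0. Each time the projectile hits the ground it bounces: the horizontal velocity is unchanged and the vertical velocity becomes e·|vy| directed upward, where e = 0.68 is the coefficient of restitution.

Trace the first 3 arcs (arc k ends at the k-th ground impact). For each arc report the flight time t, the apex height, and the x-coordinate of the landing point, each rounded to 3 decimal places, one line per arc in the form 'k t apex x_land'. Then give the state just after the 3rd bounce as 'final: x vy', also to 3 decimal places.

Arc 1: start y=5.750, vy=23.770 → t=5.082, apex=34.577, x_land=39.182, impact vy=-26.033
  bounce: vy ← 0.68·26.033 = 17.702
Arc 2: start y=0.000, vy=17.702 → t=3.613, apex=15.988, x_land=67.036, impact vy=-17.702
  bounce: vy ← 0.68·17.702 = 12.038
Arc 3: start y=0.000, vy=12.038 → t=2.457, apex=7.393, x_land=85.977, impact vy=-12.038
  bounce: vy ← 0.68·12.038 = 8.186

1 5.082 34.577 39.182
2 3.613 15.988 67.036
3 2.457 7.393 85.977
final: 85.977 8.186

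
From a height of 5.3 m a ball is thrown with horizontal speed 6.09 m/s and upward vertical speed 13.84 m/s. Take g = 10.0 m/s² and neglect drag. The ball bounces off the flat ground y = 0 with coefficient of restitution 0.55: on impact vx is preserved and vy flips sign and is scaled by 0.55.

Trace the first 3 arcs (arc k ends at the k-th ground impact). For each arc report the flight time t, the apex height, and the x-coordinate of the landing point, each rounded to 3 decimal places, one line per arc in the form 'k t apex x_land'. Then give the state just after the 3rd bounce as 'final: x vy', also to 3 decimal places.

1 3.109 14.877 18.934
2 1.897 4.500 30.489
3 1.044 1.361 36.844
final: 36.844 2.870

Arc 1: start y=5.300, vy=13.840 → t=3.109, apex=14.877, x_land=18.934, impact vy=-17.250
  bounce: vy ← 0.55·17.250 = 9.487
Arc 2: start y=0.000, vy=9.487 → t=1.897, apex=4.500, x_land=30.489, impact vy=-9.487
  bounce: vy ← 0.55·9.487 = 5.218
Arc 3: start y=0.000, vy=5.218 → t=1.044, apex=1.361, x_land=36.844, impact vy=-5.218
  bounce: vy ← 0.55·5.218 = 2.870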